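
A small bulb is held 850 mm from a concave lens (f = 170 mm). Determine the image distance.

142 mm

For a concave lens, f = -170 mm.
Lens equation: 1/v = 1/f − 1/u = 1/(-170.0) − 1/(850) = -0.005882 − 0.001176 = -0.007059, so v = -142 mm.
The image is virtual, upright and reduced, on the same side as the object.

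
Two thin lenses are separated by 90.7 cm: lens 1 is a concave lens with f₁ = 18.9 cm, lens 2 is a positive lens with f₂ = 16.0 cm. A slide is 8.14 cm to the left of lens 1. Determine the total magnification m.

m = -0.139

f₁ = −18.9 cm (diverging).
Lens 1: 1/d_i1 = 1/(-18.9) − 1/(8.14) = -0.1758, so d_i1 = -5.690 cm; m₁ = −d_i1/d_o1 = +0.6990.
d_o2 = 90.7 − (-5.690) = 96.39 cm.
Lens 2: 1/d_i2 = 1/(16.0) − 1/(96.39) = 0.05213, so d_i2 = 19.18 cm; m₂ = −d_i2/d_o2 = -0.1990.
m = m₁·m₂ = (+0.6990)(-0.1990) = -0.139.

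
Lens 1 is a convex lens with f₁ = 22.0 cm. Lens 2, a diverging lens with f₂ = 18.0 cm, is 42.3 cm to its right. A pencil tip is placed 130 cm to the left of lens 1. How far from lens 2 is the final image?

Lens 1: 1/d_i1 = 1/f₁ − 1/d_o1 = 1/(22.0) − 1/(130) = 0.03776, so d_i1 = 26.48 cm.
The intermediate image is 26.48 cm to the right of lens 1, which is 42.3 − (26.48) = 15.82 cm to the left of lens 2, so d_o2 = +15.82 cm.
Lens 2 is diverging, so f₂ = −18.0 cm.
Lens 2: 1/d_i2 = 1/f₂ − 1/d_o2 = 1/(-18.0) − 1/(15.82) = -0.1188, so d_i2 = -8.42 cm.
The final image is virtual, 8.42 cm to the left of lens 2 (overall magnification ≈ -0.11).

8.42 cm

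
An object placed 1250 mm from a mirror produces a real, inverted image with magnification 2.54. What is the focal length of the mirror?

m = −d_i/d_o ⇒ d_i = −m·d_o = −(-2.54)·(1250) = 3175 mm.
1/f = 1/d_o + 1/d_i = 1/(1250) + 1/(3175) = 0.001115, so f = 897 mm.
Since f is positive, the mirror is concave.

f = 897 mm (concave)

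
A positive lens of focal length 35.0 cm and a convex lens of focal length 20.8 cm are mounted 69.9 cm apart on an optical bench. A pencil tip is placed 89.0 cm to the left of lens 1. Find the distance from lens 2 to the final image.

Lens 1: 1/d_i1 = 1/f₁ − 1/d_o1 = 1/(35.0) − 1/(89.0) = 0.01734, so d_i1 = 57.69 cm.
The intermediate image is 57.69 cm to the right of lens 1, which is 69.9 − (57.69) = 12.21 cm to the left of lens 2, so d_o2 = +12.21 cm.
Lens 2: 1/d_i2 = 1/f₂ − 1/d_o2 = 1/(20.8) − 1/(12.21) = -0.03382, so d_i2 = -29.6 cm.
The final image is virtual, 29.6 cm to the left of lens 2 (overall magnification ≈ -1.6).

29.6 cm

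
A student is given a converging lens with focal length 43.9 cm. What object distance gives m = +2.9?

m = −d_i/d_o ⇒ d_i = −m·d_o.
1/f = 1/d_o + 1/d_i = 1/d_o − 1/(m·d_o) = (1 − 1/m)/d_o, so d_o = f(1 − 1/m) = (43.90)(1 − 1/(+2.9)) = 28.8 cm.

28.8 cm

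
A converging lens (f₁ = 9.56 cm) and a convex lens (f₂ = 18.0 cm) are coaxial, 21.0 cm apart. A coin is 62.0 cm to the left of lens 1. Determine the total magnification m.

m = -0.395

Lens 1: 1/d_i1 = 1/(9.56) − 1/(62.0) = 0.08847, so d_i1 = 11.30 cm; m₁ = −d_i1/d_o1 = -0.1823.
d_o2 = 21.0 − (11.30) = 9.700 cm.
Lens 2: 1/d_i2 = 1/(18.0) − 1/(9.700) = -0.04754, so d_i2 = -21.04 cm; m₂ = −d_i2/d_o2 = +2.169.
m = m₁·m₂ = (-0.1823)(+2.169) = -0.395.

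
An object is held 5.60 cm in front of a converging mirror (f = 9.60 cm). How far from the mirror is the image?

13.4 cm

Mirror equation: 1/v = 1/f − 1/u = 1/(9.600) − 1/(5.60) = 0.1042 − 0.1786 = -0.07440, so v = -13.4 cm.
The image is virtual, upright and enlarged, behind the mirror.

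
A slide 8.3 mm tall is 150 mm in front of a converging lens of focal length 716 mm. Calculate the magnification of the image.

m = +1.27

1/d_i = 1/f − 1/d_o = 1/(716.0) − 1/(150) = -0.005270, so d_i = -189.8 mm.
m = −d_i/d_o = −(-189.8)/(150) = +1.27.
The image is virtual, upright and enlarged, on the same side as the object.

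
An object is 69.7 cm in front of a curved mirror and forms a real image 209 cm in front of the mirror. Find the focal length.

Real image ⇒ d_i = +209 cm.
1/f = 1/d_o + 1/d_i = 1/(69.7) + 1/(209) = 0.01913, so f = 52.3 cm.
Since f is positive, the curved mirror is concave.

f = 52.3 cm (concave)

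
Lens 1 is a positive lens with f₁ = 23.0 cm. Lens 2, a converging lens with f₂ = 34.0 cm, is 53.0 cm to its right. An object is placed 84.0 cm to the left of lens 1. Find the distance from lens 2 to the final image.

Lens 1: 1/d_i1 = 1/f₁ − 1/d_o1 = 1/(23.0) − 1/(84.0) = 0.03157, so d_i1 = 31.67 cm.
The intermediate image is 31.67 cm to the right of lens 1, which is 53.0 − (31.67) = 21.33 cm to the left of lens 2, so d_o2 = +21.33 cm.
Lens 2: 1/d_i2 = 1/f₂ − 1/d_o2 = 1/(34.0) − 1/(21.33) = -0.01747, so d_i2 = -57.2 cm.
The final image is virtual, 57.2 cm to the left of lens 2 (overall magnification ≈ -1.0).

57.2 cm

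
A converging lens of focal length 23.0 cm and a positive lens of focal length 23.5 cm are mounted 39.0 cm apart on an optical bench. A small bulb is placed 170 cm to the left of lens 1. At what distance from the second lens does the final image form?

26.3 cm

Lens 1: 1/d_i1 = 1/f₁ − 1/d_o1 = 1/(23.0) − 1/(170) = 0.03760, so d_i1 = 26.60 cm.
The intermediate image is 26.60 cm to the right of lens 1, which is 39.0 − (26.60) = 12.40 cm to the left of lens 2, so d_o2 = +12.40 cm.
Lens 2: 1/d_i2 = 1/f₂ − 1/d_o2 = 1/(23.5) − 1/(12.40) = -0.03809, so d_i2 = -26.3 cm.
The final image is virtual, 26.3 cm to the left of lens 2 (overall magnification ≈ -0.33).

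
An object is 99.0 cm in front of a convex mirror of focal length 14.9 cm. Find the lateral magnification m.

For a convex mirror, f = -14.9 cm.
1/d_i = 1/f − 1/d_o = 1/(-14.90) − 1/(99.0) = -0.07722, so d_i = -12.95 cm.
m = −d_i/d_o = −(-12.95)/(99.0) = +0.131.
The image is virtual, upright and reduced, behind the mirror.

m = +0.131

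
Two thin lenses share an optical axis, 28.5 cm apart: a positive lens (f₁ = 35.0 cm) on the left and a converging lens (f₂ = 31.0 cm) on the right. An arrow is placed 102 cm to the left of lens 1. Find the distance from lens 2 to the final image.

Lens 1: 1/d_i1 = 1/f₁ − 1/d_o1 = 1/(35.0) − 1/(102) = 0.01877, so d_i1 = 53.28 cm.
The intermediate image is 53.28 cm to the right of lens 1, which lies 24.78 cm to the right of lens 2 — a virtual object — so d_o2 = −24.78 cm.
Lens 2: 1/d_i2 = 1/f₂ − 1/d_o2 = 1/(31.0) − 1/(-24.78) = 0.07261, so d_i2 = 13.8 cm.
The final image is real, 13.8 cm to the right of lens 2 (overall magnification ≈ -0.29).

13.8 cm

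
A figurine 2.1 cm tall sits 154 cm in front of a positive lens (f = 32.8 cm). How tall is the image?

0.568 cm

1/d_i = 1/f − 1/d_o = 1/(32.80) − 1/(154) = 0.02399, so d_i = 41.68 cm.
m = −d_i/d_o = -0.2706.
|h_i| = |m|·h_o = 0.2706 × 2.1 = 0.568 cm. The image is real, inverted and reduced, on the far side of the lens.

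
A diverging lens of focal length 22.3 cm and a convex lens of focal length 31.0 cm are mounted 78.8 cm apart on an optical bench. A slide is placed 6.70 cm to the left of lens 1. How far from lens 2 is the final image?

49.1 cm

Lens 1 is diverging, so f₁ = −22.3 cm.
Lens 1: 1/d_i1 = 1/f₁ − 1/d_o1 = 1/(-22.3) − 1/(6.70) = -0.1941, so d_i1 = -5.152 cm.
The intermediate image is 5.152 cm to the left of lens 1 (virtual), which is 78.8 − (-5.152) = 83.95 cm to the left of lens 2, so d_o2 = +83.95 cm.
Lens 2: 1/d_i2 = 1/f₂ − 1/d_o2 = 1/(31.0) − 1/(83.95) = 0.02035, so d_i2 = 49.1 cm.
The final image is real, 49.1 cm to the right of lens 2 (overall magnification ≈ -0.45).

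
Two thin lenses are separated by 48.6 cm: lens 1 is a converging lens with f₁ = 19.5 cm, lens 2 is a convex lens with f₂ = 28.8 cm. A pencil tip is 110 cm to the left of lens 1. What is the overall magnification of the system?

m = -1.59

Lens 1: 1/d_i1 = 1/(19.5) − 1/(110) = 0.04219, so d_i1 = 23.70 cm; m₁ = −d_i1/d_o1 = -0.2155.
d_o2 = 48.6 − (23.70) = 24.90 cm.
Lens 2: 1/d_i2 = 1/(28.8) − 1/(24.90) = -0.005438, so d_i2 = -183.9 cm; m₂ = −d_i2/d_o2 = +7.385.
m = m₁·m₂ = (-0.2155)(+7.385) = -1.59.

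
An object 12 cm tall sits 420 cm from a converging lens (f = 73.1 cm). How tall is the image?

2.53 cm

1/d_i = 1/f − 1/d_o = 1/(73.10) − 1/(420) = 0.01130, so d_i = 88.50 cm.
m = −d_i/d_o = -0.2107.
|h_i| = |m|·h_o = 0.2107 × 12 = 2.53 cm. The image is real, inverted and reduced, on the far side of the lens.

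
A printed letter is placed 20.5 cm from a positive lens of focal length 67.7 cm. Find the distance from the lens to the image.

Lens equation: 1/d_i = 1/f − 1/d_o = 1/(67.70) − 1/(20.5) = 0.01477 − 0.04878 = -0.03401, so d_i = -29.4 cm.
The image is virtual, upright and enlarged, on the same side as the object.

29.4 cm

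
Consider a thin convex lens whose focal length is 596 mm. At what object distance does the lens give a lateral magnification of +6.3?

501 mm

m = −d_i/d_o ⇒ d_i = −m·d_o.
1/f = 1/d_o + 1/d_i = 1/d_o − 1/(m·d_o) = (1 − 1/m)/d_o, so d_o = f(1 − 1/m) = (596.0)(1 − 1/(+6.3)) = 501 mm.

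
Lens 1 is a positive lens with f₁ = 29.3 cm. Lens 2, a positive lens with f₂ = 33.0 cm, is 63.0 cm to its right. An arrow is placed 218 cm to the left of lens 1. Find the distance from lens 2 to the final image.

250 cm

Lens 1: 1/d_i1 = 1/f₁ − 1/d_o1 = 1/(29.3) − 1/(218) = 0.02954, so d_i1 = 33.85 cm.
The intermediate image is 33.85 cm to the right of lens 1, which is 63.0 − (33.85) = 29.15 cm to the left of lens 2, so d_o2 = +29.15 cm.
Lens 2: 1/d_i2 = 1/f₂ − 1/d_o2 = 1/(33.0) − 1/(29.15) = -0.004002, so d_i2 = -250 cm.
The final image is virtual, 250 cm to the left of lens 2 (overall magnification ≈ -1.3).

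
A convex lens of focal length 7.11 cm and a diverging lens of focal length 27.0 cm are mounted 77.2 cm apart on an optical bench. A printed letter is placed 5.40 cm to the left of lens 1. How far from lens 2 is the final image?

Lens 1: 1/d_i1 = 1/f₁ − 1/d_o1 = 1/(7.11) − 1/(5.40) = -0.04454, so d_i1 = -22.45 cm.
The intermediate image is 22.45 cm to the left of lens 1 (virtual), which is 77.2 − (-22.45) = 99.65 cm to the left of lens 2, so d_o2 = +99.65 cm.
Lens 2 is diverging, so f₂ = −27.0 cm.
Lens 2: 1/d_i2 = 1/f₂ − 1/d_o2 = 1/(-27.0) − 1/(99.65) = -0.04707, so d_i2 = -21.2 cm.
The final image is virtual, 21.2 cm to the left of lens 2 (overall magnification ≈ 0.89).

21.2 cm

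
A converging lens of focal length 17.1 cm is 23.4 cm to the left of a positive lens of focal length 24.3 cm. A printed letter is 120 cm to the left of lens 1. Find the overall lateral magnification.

m = -0.194

Lens 1: 1/d_i1 = 1/(17.1) − 1/(120) = 0.05015, so d_i1 = 19.94 cm; m₁ = −d_i1/d_o1 = -0.1662.
d_o2 = 23.4 − (19.94) = 3.460 cm.
Lens 2: 1/d_i2 = 1/(24.3) − 1/(3.460) = -0.2479, so d_i2 = -4.034 cm; m₂ = −d_i2/d_o2 = +1.166.
m = m₁·m₂ = (-0.1662)(+1.166) = -0.194.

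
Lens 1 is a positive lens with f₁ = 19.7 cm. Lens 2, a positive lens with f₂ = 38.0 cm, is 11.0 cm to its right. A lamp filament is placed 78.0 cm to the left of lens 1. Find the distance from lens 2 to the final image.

Lens 1: 1/d_i1 = 1/f₁ − 1/d_o1 = 1/(19.7) − 1/(78.0) = 0.03794, so d_i1 = 26.36 cm.
The intermediate image is 26.36 cm to the right of lens 1, which lies 15.36 cm to the right of lens 2 — a virtual object — so d_o2 = −15.36 cm.
Lens 2: 1/d_i2 = 1/f₂ − 1/d_o2 = 1/(38.0) − 1/(-15.36) = 0.09142, so d_i2 = 10.9 cm.
The final image is real, 10.9 cm to the right of lens 2 (overall magnification ≈ -0.24).

10.9 cm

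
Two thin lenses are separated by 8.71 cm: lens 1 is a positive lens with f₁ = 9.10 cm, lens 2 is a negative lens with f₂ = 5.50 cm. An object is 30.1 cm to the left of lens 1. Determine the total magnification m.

Lens 1: 1/d_i1 = 1/(9.10) − 1/(30.1) = 0.07667, so d_i1 = 13.04 cm; m₁ = −d_i1/d_o1 = -0.4332.
d_o2 = 8.71 − (13.04) = -4.330 cm (virtual object).
f₂ = −5.50 cm (diverging).
Lens 2: 1/d_i2 = 1/(-5.50) − 1/(-4.330) = 0.04913, so d_i2 = 20.35 cm; m₂ = −d_i2/d_o2 = +4.701.
m = m₁·m₂ = (-0.4332)(+4.701) = -2.04.

m = -2.04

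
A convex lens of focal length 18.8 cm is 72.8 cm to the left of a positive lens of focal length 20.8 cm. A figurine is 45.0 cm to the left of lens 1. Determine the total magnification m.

Lens 1: 1/d_i1 = 1/(18.8) − 1/(45.0) = 0.03097, so d_i1 = 32.29 cm; m₁ = −d_i1/d_o1 = -0.7176.
d_o2 = 72.8 − (32.29) = 40.51 cm.
Lens 2: 1/d_i2 = 1/(20.8) − 1/(40.51) = 0.02339, so d_i2 = 42.75 cm; m₂ = −d_i2/d_o2 = -1.055.
m = m₁·m₂ = (-0.7176)(-1.055) = +0.757.

m = +0.757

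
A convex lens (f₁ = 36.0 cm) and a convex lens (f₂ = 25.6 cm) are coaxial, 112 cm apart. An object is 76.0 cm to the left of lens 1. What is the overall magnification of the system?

m = +1.28

Lens 1: 1/d_i1 = 1/(36.0) − 1/(76.0) = 0.01462, so d_i1 = 68.40 cm; m₁ = −d_i1/d_o1 = -0.9000.
d_o2 = 112 − (68.40) = 43.60 cm.
Lens 2: 1/d_i2 = 1/(25.6) − 1/(43.60) = 0.01613, so d_i2 = 62.01 cm; m₂ = −d_i2/d_o2 = -1.422.
m = m₁·m₂ = (-0.9000)(-1.422) = +1.28.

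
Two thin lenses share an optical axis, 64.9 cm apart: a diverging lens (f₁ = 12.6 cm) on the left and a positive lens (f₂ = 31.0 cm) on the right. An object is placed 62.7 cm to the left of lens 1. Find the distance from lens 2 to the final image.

Lens 1 is diverging, so f₁ = −12.6 cm.
Lens 1: 1/d_i1 = 1/f₁ − 1/d_o1 = 1/(-12.6) − 1/(62.7) = -0.09531, so d_i1 = -10.49 cm.
The intermediate image is 10.49 cm to the left of lens 1 (virtual), which is 64.9 − (-10.49) = 75.39 cm to the left of lens 2, so d_o2 = +75.39 cm.
Lens 2: 1/d_i2 = 1/f₂ − 1/d_o2 = 1/(31.0) − 1/(75.39) = 0.01899, so d_i2 = 52.6 cm.
The final image is real, 52.6 cm to the right of lens 2 (overall magnification ≈ -0.12).

52.6 cm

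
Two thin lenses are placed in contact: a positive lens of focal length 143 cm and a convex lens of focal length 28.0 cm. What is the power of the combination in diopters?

P₁ = 1/f₁ = 1/(1.43 m) = +0.6993 D; P₂ = 1/f₂ = 1/(0.280 m) = +3.571 D.
For thin lenses in contact, P = P₁ + P₂ = (+0.6993) + (+3.571) = +4.27 D.

P = +4.27 D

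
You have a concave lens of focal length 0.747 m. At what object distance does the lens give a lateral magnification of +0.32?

For a concave lens, f = -0.747 m.
m = −d_i/d_o ⇒ d_i = −m·d_o.
1/f = 1/d_o + 1/d_i = 1/d_o − 1/(m·d_o) = (1 − 1/m)/d_o, so d_o = f(1 − 1/m) = (-0.7470)(1 − 1/(+0.32)) = 1.59 m.

1.59 m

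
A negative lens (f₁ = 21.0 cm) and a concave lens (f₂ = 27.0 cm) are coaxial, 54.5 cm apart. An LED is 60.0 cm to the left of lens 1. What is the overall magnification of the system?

f₁ = −21.0 cm (diverging).
Lens 1: 1/d_i1 = 1/(-21.0) − 1/(60.0) = -0.06429, so d_i1 = -15.56 cm; m₁ = −d_i1/d_o1 = +0.2593.
d_o2 = 54.5 − (-15.56) = 70.06 cm.
f₂ = −27.0 cm (diverging).
Lens 2: 1/d_i2 = 1/(-27.0) − 1/(70.06) = -0.05131, so d_i2 = -19.49 cm; m₂ = −d_i2/d_o2 = +0.2782.
m = m₁·m₂ = (+0.2593)(+0.2782) = +0.0721.

m = +0.0721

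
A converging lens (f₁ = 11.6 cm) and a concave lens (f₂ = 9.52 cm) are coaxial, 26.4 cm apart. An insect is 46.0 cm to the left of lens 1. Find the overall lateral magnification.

m = -0.157

Lens 1: 1/d_i1 = 1/(11.6) − 1/(46.0) = 0.06447, so d_i1 = 15.51 cm; m₁ = −d_i1/d_o1 = -0.3372.
d_o2 = 26.4 − (15.51) = 10.89 cm.
f₂ = −9.52 cm (diverging).
Lens 2: 1/d_i2 = 1/(-9.52) − 1/(10.89) = -0.1969, so d_i2 = -5.080 cm; m₂ = −d_i2/d_o2 = +0.4664.
m = m₁·m₂ = (-0.3372)(+0.4664) = -0.157.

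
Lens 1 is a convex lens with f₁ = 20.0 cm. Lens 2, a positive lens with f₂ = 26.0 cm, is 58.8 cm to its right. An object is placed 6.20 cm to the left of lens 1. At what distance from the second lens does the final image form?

42.2 cm

Lens 1: 1/d_i1 = 1/f₁ − 1/d_o1 = 1/(20.0) − 1/(6.20) = -0.1113, so d_i1 = -8.986 cm.
The intermediate image is 8.986 cm to the left of lens 1 (virtual), which is 58.8 − (-8.986) = 67.79 cm to the left of lens 2, so d_o2 = +67.79 cm.
Lens 2: 1/d_i2 = 1/f₂ − 1/d_o2 = 1/(26.0) − 1/(67.79) = 0.02371, so d_i2 = 42.2 cm.
The final image is real, 42.2 cm to the right of lens 2 (overall magnification ≈ -0.90).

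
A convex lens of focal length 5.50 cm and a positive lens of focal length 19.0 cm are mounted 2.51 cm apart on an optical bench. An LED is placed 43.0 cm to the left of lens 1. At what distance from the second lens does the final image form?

Lens 1: 1/d_i1 = 1/f₁ − 1/d_o1 = 1/(5.50) − 1/(43.0) = 0.1586, so d_i1 = 6.307 cm.
The intermediate image is 6.307 cm to the right of lens 1, which lies 3.797 cm to the right of lens 2 — a virtual object — so d_o2 = −3.797 cm.
Lens 2: 1/d_i2 = 1/f₂ − 1/d_o2 = 1/(19.0) − 1/(-3.797) = 0.3160, so d_i2 = 3.16 cm.
The final image is real, 3.16 cm to the right of lens 2 (overall magnification ≈ -0.12).

3.16 cm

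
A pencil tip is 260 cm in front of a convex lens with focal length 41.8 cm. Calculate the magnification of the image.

m = -0.192

1/d_i = 1/f − 1/d_o = 1/(41.80) − 1/(260) = 0.02008, so d_i = 49.81 cm.
m = −d_i/d_o = −(49.81)/(260) = -0.192.
The image is real, inverted and reduced, on the far side of the lens.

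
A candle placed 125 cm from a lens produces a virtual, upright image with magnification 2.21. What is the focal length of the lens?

f = 228 cm (converging)

m = −d_i/d_o ⇒ d_i = −m·d_o = −(+2.21)·(125) = -276.2 cm.
1/f = 1/d_o + 1/d_i = 1/(125) + 1/(-276.2) = 0.004379, so f = 228 cm.
Since f is positive, the lens is converging.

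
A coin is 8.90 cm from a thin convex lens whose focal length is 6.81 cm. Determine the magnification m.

m = -3.26

1/d_i = 1/f − 1/d_o = 1/(6.810) − 1/(8.90) = 0.03448, so d_i = 29.00 cm.
m = −d_i/d_o = −(29.00)/(8.90) = -3.26.
The image is real, inverted and enlarged, on the far side of the lens.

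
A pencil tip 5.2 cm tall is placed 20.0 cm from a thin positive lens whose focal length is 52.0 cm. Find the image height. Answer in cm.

1/d_i = 1/f − 1/d_o = 1/(52.00) − 1/(20.0) = -0.03077, so d_i = -32.50 cm.
m = −d_i/d_o = +1.625.
|h_i| = |m|·h_o = 1.625 × 5.2 = 8.45 cm. The image is virtual, upright and enlarged, on the same side as the object.

8.45 cm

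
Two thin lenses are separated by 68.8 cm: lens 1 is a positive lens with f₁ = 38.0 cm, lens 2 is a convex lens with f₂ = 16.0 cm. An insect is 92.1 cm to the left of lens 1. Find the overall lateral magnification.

m = -0.945

Lens 1: 1/d_i1 = 1/(38.0) − 1/(92.1) = 0.01546, so d_i1 = 64.69 cm; m₁ = −d_i1/d_o1 = -0.7024.
d_o2 = 68.8 − (64.69) = 4.110 cm.
Lens 2: 1/d_i2 = 1/(16.0) − 1/(4.110) = -0.1808, so d_i2 = -5.531 cm; m₂ = −d_i2/d_o2 = +1.346.
m = m₁·m₂ = (-0.7024)(+1.346) = -0.945.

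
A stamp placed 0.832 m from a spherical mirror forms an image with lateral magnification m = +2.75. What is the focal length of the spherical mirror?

f = 1.31 m (concave)

m = −d_i/d_o ⇒ d_i = −m·d_o = −(+2.75)·(0.832) = -2.288 m.
1/f = 1/d_o + 1/d_i = 1/(0.832) + 1/(-2.288) = 0.7649, so f = 1.31 m.
Since f is positive, the spherical mirror is concave.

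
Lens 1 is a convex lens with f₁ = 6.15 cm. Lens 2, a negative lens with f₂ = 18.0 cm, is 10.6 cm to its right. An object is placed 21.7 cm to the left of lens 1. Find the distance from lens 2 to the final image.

1.81 cm

Lens 1: 1/d_i1 = 1/f₁ − 1/d_o1 = 1/(6.15) − 1/(21.7) = 0.1165, so d_i1 = 8.582 cm.
The intermediate image is 8.582 cm to the right of lens 1, which is 10.6 − (8.582) = 2.018 cm to the left of lens 2, so d_o2 = +2.018 cm.
Lens 2 is diverging, so f₂ = −18.0 cm.
Lens 2: 1/d_i2 = 1/f₂ − 1/d_o2 = 1/(-18.0) − 1/(2.018) = -0.5511, so d_i2 = -1.81 cm.
The final image is virtual, 1.81 cm to the left of lens 2 (overall magnification ≈ -0.36).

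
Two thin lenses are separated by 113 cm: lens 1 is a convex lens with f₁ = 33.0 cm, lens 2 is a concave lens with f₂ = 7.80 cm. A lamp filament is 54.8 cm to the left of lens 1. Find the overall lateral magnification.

Lens 1: 1/d_i1 = 1/(33.0) − 1/(54.8) = 0.01205, so d_i1 = 82.95 cm; m₁ = −d_i1/d_o1 = -1.514.
d_o2 = 113 − (82.95) = 30.05 cm.
f₂ = −7.80 cm (diverging).
Lens 2: 1/d_i2 = 1/(-7.80) − 1/(30.05) = -0.1615, so d_i2 = -6.193 cm; m₂ = −d_i2/d_o2 = +0.2061.
m = m₁·m₂ = (-1.514)(+0.2061) = -0.312.

m = -0.312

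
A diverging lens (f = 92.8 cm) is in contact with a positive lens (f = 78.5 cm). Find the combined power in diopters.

P = +0.196 D

P₁ = 1/f₁ = 1/(-0.928 m) = -1.078 D; P₂ = 1/f₂ = 1/(0.785 m) = +1.274 D.
For thin lenses in contact, P = P₁ + P₂ = (-1.078) + (+1.274) = +0.196 D.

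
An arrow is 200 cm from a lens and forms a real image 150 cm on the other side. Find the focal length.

Real image ⇒ d_i = +150 cm.
1/f = 1/d_o + 1/d_i = 1/(200) + 1/(150) = 0.01167, so f = 85.7 cm.
Since f is positive, the lens is converging.

f = 85.7 cm (converging)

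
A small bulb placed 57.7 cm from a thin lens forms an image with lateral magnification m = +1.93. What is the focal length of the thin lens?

f = 120 cm (converging)

m = −d_i/d_o ⇒ d_i = −m·d_o = −(+1.93)·(57.7) = -111.4 cm.
1/f = 1/d_o + 1/d_i = 1/(57.7) + 1/(-111.4) = 0.008354, so f = 120 cm.
Since f is positive, the thin lens is converging.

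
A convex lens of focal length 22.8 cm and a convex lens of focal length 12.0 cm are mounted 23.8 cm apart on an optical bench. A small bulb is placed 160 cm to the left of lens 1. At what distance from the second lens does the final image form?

Lens 1: 1/d_i1 = 1/f₁ − 1/d_o1 = 1/(22.8) − 1/(160) = 0.03761, so d_i1 = 26.59 cm.
The intermediate image is 26.59 cm to the right of lens 1, which lies 2.790 cm to the right of lens 2 — a virtual object — so d_o2 = −2.790 cm.
Lens 2: 1/d_i2 = 1/f₂ − 1/d_o2 = 1/(12.0) − 1/(-2.790) = 0.4418, so d_i2 = 2.26 cm.
The final image is real, 2.26 cm to the right of lens 2 (overall magnification ≈ -0.13).

2.26 cm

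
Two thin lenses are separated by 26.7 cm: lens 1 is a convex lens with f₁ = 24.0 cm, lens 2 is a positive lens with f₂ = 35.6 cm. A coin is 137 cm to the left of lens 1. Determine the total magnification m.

Lens 1: 1/d_i1 = 1/(24.0) − 1/(137) = 0.03437, so d_i1 = 29.10 cm; m₁ = −d_i1/d_o1 = -0.2124.
d_o2 = 26.7 − (29.10) = -2.400 cm (virtual object).
Lens 2: 1/d_i2 = 1/(35.6) − 1/(-2.400) = 0.4448, so d_i2 = 2.248 cm; m₂ = −d_i2/d_o2 = +0.9368.
m = m₁·m₂ = (-0.2124)(+0.9368) = -0.199.

m = -0.199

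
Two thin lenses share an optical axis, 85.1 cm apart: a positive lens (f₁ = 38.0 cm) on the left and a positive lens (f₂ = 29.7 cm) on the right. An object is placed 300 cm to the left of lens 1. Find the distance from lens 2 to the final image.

Lens 1: 1/d_i1 = 1/f₁ − 1/d_o1 = 1/(38.0) − 1/(300) = 0.02298, so d_i1 = 43.51 cm.
The intermediate image is 43.51 cm to the right of lens 1, which is 85.1 − (43.51) = 41.59 cm to the left of lens 2, so d_o2 = +41.59 cm.
Lens 2: 1/d_i2 = 1/f₂ − 1/d_o2 = 1/(29.7) − 1/(41.59) = 0.009626, so d_i2 = 104 cm.
The final image is real, 104 cm to the right of lens 2 (overall magnification ≈ 0.36).

104 cm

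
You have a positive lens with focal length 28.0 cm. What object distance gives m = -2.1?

41.3 cm

m = −d_i/d_o ⇒ d_i = −m·d_o.
1/f = 1/d_o + 1/d_i = 1/d_o − 1/(m·d_o) = (1 − 1/m)/d_o, so d_o = f(1 − 1/m) = (28.00)(1 − 1/(-2.1)) = 41.3 cm.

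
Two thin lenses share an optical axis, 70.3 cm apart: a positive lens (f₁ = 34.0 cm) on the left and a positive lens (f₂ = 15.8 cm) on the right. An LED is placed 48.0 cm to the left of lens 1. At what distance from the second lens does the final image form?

Lens 1: 1/d_i1 = 1/f₁ − 1/d_o1 = 1/(34.0) − 1/(48.0) = 0.008578, so d_i1 = 116.6 cm.
The intermediate image is 116.6 cm to the right of lens 1, which lies 46.30 cm to the right of lens 2 — a virtual object — so d_o2 = −46.30 cm.
Lens 2: 1/d_i2 = 1/f₂ − 1/d_o2 = 1/(15.8) − 1/(-46.30) = 0.08489, so d_i2 = 11.8 cm.
The final image is real, 11.8 cm to the right of lens 2 (overall magnification ≈ -0.62).

11.8 cm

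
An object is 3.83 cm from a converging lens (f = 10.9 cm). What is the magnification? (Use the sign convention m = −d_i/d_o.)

m = +1.54

1/d_i = 1/f − 1/d_o = 1/(10.90) − 1/(3.83) = -0.1694, so d_i = -5.905 cm.
m = −d_i/d_o = −(-5.905)/(3.83) = +1.54.
The image is virtual, upright and enlarged, on the same side as the object.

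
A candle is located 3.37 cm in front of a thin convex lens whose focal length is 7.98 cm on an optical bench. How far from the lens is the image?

Lens equation: 1/s_i = 1/f − 1/s_o = 1/(7.980) − 1/(3.37) = 0.1253 − 0.2967 = -0.1714, so s_i = -5.83 cm.
The image is virtual, upright and enlarged, on the same side as the object.

5.83 cm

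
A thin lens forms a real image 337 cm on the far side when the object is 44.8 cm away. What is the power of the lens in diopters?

d_i = +337 cm.
1/f = 1/d_o + 1/d_i = 1/(44.8) + 1/(337) = 0.02529 cm⁻¹.
f = 39.54 cm = 0.3954 m, so P = 1/f = +2.53 D.

P = +2.53 D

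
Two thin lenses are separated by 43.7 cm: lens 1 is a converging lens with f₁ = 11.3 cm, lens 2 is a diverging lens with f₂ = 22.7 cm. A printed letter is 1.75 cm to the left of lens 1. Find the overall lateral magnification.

m = +0.392

Lens 1: 1/d_i1 = 1/(11.3) − 1/(1.75) = -0.4829, so d_i1 = -2.071 cm; m₁ = −d_i1/d_o1 = +1.183.
d_o2 = 43.7 − (-2.071) = 45.77 cm.
f₂ = −22.7 cm (diverging).
Lens 2: 1/d_i2 = 1/(-22.7) − 1/(45.77) = -0.06590, so d_i2 = -15.17 cm; m₂ = −d_i2/d_o2 = +0.3315.
m = m₁·m₂ = (+1.183)(+0.3315) = +0.392.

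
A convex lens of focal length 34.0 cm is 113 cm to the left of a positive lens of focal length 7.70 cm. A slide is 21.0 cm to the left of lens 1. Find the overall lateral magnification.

Lens 1: 1/d_i1 = 1/(34.0) − 1/(21.0) = -0.01821, so d_i1 = -54.92 cm; m₁ = −d_i1/d_o1 = +2.615.
d_o2 = 113 − (-54.92) = 167.9 cm.
Lens 2: 1/d_i2 = 1/(7.70) − 1/(167.9) = 0.1239, so d_i2 = 8.070 cm; m₂ = −d_i2/d_o2 = -0.04806.
m = m₁·m₂ = (+2.615)(-0.04806) = -0.126.

m = -0.126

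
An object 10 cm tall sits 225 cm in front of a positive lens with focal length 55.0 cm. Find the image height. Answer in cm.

1/d_i = 1/f − 1/d_o = 1/(55.00) − 1/(225) = 0.01374, so d_i = 72.79 cm.
m = −d_i/d_o = -0.3235.
|h_i| = |m|·h_o = 0.3235 × 10 = 3.24 cm. The image is real, inverted and reduced, on the far side of the lens.

3.24 cm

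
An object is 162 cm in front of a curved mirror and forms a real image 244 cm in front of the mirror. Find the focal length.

f = 97.4 cm (concave)

Real image ⇒ d_i = +244 cm.
1/f = 1/d_o + 1/d_i = 1/(162) + 1/(244) = 0.01027, so f = 97.4 cm.
Since f is positive, the curved mirror is concave.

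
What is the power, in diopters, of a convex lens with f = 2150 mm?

f = 215 cm = 2.15 m.
P = 1/f = 1/(2.15 m) = +0.465 D.

P = +0.465 D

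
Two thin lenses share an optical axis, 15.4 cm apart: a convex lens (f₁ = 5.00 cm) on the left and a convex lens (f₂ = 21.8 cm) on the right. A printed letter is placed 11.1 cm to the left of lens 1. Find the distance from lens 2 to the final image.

Lens 1: 1/d_i1 = 1/f₁ − 1/d_o1 = 1/(5.00) − 1/(11.1) = 0.1099, so d_i1 = 9.098 cm.
The intermediate image is 9.098 cm to the right of lens 1, which is 15.4 − (9.098) = 6.302 cm to the left of lens 2, so d_o2 = +6.302 cm.
Lens 2: 1/d_i2 = 1/f₂ − 1/d_o2 = 1/(21.8) − 1/(6.302) = -0.1128, so d_i2 = -8.86 cm.
The final image is virtual, 8.86 cm to the left of lens 2 (overall magnification ≈ -1.2).

8.86 cm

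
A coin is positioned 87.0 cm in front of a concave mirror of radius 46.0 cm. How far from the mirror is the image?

f = R/2 = 46.0/2 = 23.00 cm.
Mirror equation: 1/q = 1/f − 1/p = 1/(23.00) − 1/(87.0) = 0.04348 − 0.01149 = 0.03198, so q = 31.3 cm.
The image is real, inverted and reduced, in front of the mirror.

31.3 cm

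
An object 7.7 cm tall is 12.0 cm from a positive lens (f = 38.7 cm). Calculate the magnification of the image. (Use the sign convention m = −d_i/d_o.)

m = +1.45

1/d_i = 1/f − 1/d_o = 1/(38.70) − 1/(12.0) = -0.05749, so d_i = -17.39 cm.
m = −d_i/d_o = −(-17.39)/(12.0) = +1.45.
The image is virtual, upright and enlarged, on the same side as the object.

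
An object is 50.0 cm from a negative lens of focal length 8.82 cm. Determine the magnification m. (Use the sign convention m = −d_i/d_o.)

For a negative lens, f = -8.82 cm.
1/d_i = 1/f − 1/d_o = 1/(-8.820) − 1/(50.0) = -0.1334, so d_i = -7.497 cm.
m = −d_i/d_o = −(-7.497)/(50.0) = +0.150.
The image is virtual, upright and reduced, on the same side as the object.

m = +0.150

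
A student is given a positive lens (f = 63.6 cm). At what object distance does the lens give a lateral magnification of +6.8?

54.2 cm

m = −d_i/d_o ⇒ d_i = −m·d_o.
1/f = 1/d_o + 1/d_i = 1/d_o − 1/(m·d_o) = (1 − 1/m)/d_o, so d_o = f(1 − 1/m) = (63.60)(1 − 1/(+6.8)) = 54.2 cm.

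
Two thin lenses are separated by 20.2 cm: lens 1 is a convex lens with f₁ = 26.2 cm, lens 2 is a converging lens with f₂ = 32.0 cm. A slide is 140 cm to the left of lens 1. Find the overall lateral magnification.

m = -0.167

Lens 1: 1/d_i1 = 1/(26.2) − 1/(140) = 0.03103, so d_i1 = 32.23 cm; m₁ = −d_i1/d_o1 = -0.2302.
d_o2 = 20.2 − (32.23) = -12.03 cm (virtual object).
Lens 2: 1/d_i2 = 1/(32.0) − 1/(-12.03) = 0.1144, so d_i2 = 8.743 cm; m₂ = −d_i2/d_o2 = +0.7268.
m = m₁·m₂ = (-0.2302)(+0.7268) = -0.167.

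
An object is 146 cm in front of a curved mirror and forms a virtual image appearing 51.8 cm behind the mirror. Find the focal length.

f = -80.3 cm (convex)

Virtual image ⇒ d_i = −51.8 cm.
1/f = 1/d_o + 1/d_i = 1/(146) + 1/(-51.8) = -0.01246, so f = -80.3 cm.
Since f is negative, the curved mirror is convex.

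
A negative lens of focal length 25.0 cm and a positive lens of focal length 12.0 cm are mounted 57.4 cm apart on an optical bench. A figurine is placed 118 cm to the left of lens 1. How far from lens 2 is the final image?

14.2 cm

Lens 1 is diverging, so f₁ = −25.0 cm.
Lens 1: 1/d_i1 = 1/f₁ − 1/d_o1 = 1/(-25.0) − 1/(118) = -0.04847, so d_i1 = -20.63 cm.
The intermediate image is 20.63 cm to the left of lens 1 (virtual), which is 57.4 − (-20.63) = 78.03 cm to the left of lens 2, so d_o2 = +78.03 cm.
Lens 2: 1/d_i2 = 1/f₂ − 1/d_o2 = 1/(12.0) − 1/(78.03) = 0.07052, so d_i2 = 14.2 cm.
The final image is real, 14.2 cm to the right of lens 2 (overall magnification ≈ -0.032).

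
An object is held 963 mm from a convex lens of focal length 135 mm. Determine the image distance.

Thin-lens equation: 1/s_i = 1/f − 1/s_o = 1/(135.0) − 1/(963) = 0.007407 − 0.001038 = 0.006369, so s_i = 157 mm.
The image is real, inverted and reduced, on the far side of the lens.

157 mm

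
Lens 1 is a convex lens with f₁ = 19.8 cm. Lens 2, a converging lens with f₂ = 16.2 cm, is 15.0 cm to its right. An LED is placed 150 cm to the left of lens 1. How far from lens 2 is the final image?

5.27 cm

Lens 1: 1/d_i1 = 1/f₁ − 1/d_o1 = 1/(19.8) − 1/(150) = 0.04384, so d_i1 = 22.81 cm.
The intermediate image is 22.81 cm to the right of lens 1, which lies 7.810 cm to the right of lens 2 — a virtual object — so d_o2 = −7.810 cm.
Lens 2: 1/d_i2 = 1/f₂ − 1/d_o2 = 1/(16.2) − 1/(-7.810) = 0.1898, so d_i2 = 5.27 cm.
The final image is real, 5.27 cm to the right of lens 2 (overall magnification ≈ -0.10).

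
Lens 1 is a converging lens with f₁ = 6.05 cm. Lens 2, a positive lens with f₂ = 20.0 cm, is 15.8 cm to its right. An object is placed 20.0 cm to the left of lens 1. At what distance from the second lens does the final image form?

11.1 cm

Lens 1: 1/d_i1 = 1/f₁ − 1/d_o1 = 1/(6.05) − 1/(20.0) = 0.1153, so d_i1 = 8.674 cm.
The intermediate image is 8.674 cm to the right of lens 1, which is 15.8 − (8.674) = 7.126 cm to the left of lens 2, so d_o2 = +7.126 cm.
Lens 2: 1/d_i2 = 1/f₂ − 1/d_o2 = 1/(20.0) − 1/(7.126) = -0.09033, so d_i2 = -11.1 cm.
The final image is virtual, 11.1 cm to the left of lens 2 (overall magnification ≈ -0.67).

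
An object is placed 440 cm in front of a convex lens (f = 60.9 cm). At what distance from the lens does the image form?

70.7 cm

Thin-lens equation: 1/v = 1/f − 1/u = 1/(60.90) − 1/(440) = 0.01642 − 0.002273 = 0.01415, so v = 70.7 cm.
The image is real, inverted and reduced, on the far side of the lens.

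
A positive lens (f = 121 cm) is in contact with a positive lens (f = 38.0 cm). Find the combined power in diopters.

P = +3.46 D

P₁ = 1/f₁ = 1/(1.21 m) = +0.8264 D; P₂ = 1/f₂ = 1/(0.380 m) = +2.632 D.
For thin lenses in contact, P = P₁ + P₂ = (+0.8264) + (+2.632) = +3.46 D.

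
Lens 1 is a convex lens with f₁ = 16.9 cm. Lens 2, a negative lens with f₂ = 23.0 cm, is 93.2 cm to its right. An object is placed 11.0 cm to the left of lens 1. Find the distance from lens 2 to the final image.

19.4 cm

Lens 1: 1/d_i1 = 1/f₁ − 1/d_o1 = 1/(16.9) − 1/(11.0) = -0.03174, so d_i1 = -31.51 cm.
The intermediate image is 31.51 cm to the left of lens 1 (virtual), which is 93.2 − (-31.51) = 124.7 cm to the left of lens 2, so d_o2 = +124.7 cm.
Lens 2 is diverging, so f₂ = −23.0 cm.
Lens 2: 1/d_i2 = 1/f₂ − 1/d_o2 = 1/(-23.0) − 1/(124.7) = -0.05150, so d_i2 = -19.4 cm.
The final image is virtual, 19.4 cm to the left of lens 2 (overall magnification ≈ 0.45).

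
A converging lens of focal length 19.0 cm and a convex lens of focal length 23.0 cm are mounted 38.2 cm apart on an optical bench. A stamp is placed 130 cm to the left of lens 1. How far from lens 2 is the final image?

Lens 1: 1/d_i1 = 1/f₁ − 1/d_o1 = 1/(19.0) − 1/(130) = 0.04494, so d_i1 = 22.25 cm.
The intermediate image is 22.25 cm to the right of lens 1, which is 38.2 − (22.25) = 15.95 cm to the left of lens 2, so d_o2 = +15.95 cm.
Lens 2: 1/d_i2 = 1/f₂ − 1/d_o2 = 1/(23.0) − 1/(15.95) = -0.01922, so d_i2 = -52.0 cm.
The final image is virtual, 52.0 cm to the left of lens 2 (overall magnification ≈ -0.56).

52.0 cm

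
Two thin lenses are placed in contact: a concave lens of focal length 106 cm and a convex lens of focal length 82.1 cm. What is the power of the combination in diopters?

P₁ = 1/f₁ = 1/(-1.06 m) = -0.9434 D; P₂ = 1/f₂ = 1/(0.821 m) = +1.218 D.
For thin lenses in contact, P = P₁ + P₂ = (-0.9434) + (+1.218) = +0.275 D.

P = +0.275 D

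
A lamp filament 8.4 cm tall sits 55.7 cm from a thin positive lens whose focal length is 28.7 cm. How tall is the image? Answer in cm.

8.93 cm

1/d_i = 1/f − 1/d_o = 1/(28.70) − 1/(55.7) = 0.01689, so d_i = 59.21 cm.
m = −d_i/d_o = -1.063.
|h_i| = |m|·h_o = 1.063 × 8.4 = 8.93 cm. The image is real, inverted and enlarged, on the far side of the lens.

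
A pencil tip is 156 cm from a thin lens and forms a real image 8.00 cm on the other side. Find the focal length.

f = 7.61 cm (converging)

Real image ⇒ d_i = +8.00 cm.
1/f = 1/d_o + 1/d_i = 1/(156) + 1/(8.00) = 0.1314, so f = 7.61 cm.
Since f is positive, the thin lens is converging.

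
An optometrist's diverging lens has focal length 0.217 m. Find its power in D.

P = -4.61 D

For a diverging lens, f = −0.217 m.
P = 1/f = 1/(-0.217 m) = -4.61 D.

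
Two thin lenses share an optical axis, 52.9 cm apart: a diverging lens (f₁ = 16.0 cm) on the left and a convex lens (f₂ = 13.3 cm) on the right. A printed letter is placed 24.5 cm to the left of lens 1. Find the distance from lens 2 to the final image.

16.9 cm

Lens 1 is diverging, so f₁ = −16.0 cm.
Lens 1: 1/d_i1 = 1/f₁ − 1/d_o1 = 1/(-16.0) − 1/(24.5) = -0.1033, so d_i1 = -9.679 cm.
The intermediate image is 9.679 cm to the left of lens 1 (virtual), which is 52.9 − (-9.679) = 62.58 cm to the left of lens 2, so d_o2 = +62.58 cm.
Lens 2: 1/d_i2 = 1/f₂ − 1/d_o2 = 1/(13.3) − 1/(62.58) = 0.05921, so d_i2 = 16.9 cm.
The final image is real, 16.9 cm to the right of lens 2 (overall magnification ≈ -0.11).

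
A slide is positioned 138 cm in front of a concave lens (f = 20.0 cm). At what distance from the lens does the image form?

17.5 cm

For a concave lens, f = -20.0 cm.
Thin-lens equation: 1/s_i = 1/f − 1/s_o = 1/(-20.00) − 1/(138) = -0.05000 − 0.007246 = -0.05725, so s_i = -17.5 cm.
The image is virtual, upright and reduced, on the same side as the object.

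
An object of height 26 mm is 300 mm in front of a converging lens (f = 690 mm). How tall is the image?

1/d_i = 1/f − 1/d_o = 1/(690.0) − 1/(300) = -0.001884, so d_i = -530.8 mm.
m = −d_i/d_o = +1.769.
|h_i| = |m|·h_o = 1.769 × 26 = 46.0 mm. The image is virtual, upright and enlarged, on the same side as the object.

46.0 mm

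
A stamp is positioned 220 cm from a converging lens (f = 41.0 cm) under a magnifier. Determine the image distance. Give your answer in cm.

Thin-lens equation: 1/q = 1/f − 1/p = 1/(41.00) − 1/(220) = 0.02439 − 0.004545 = 0.01984, so q = 50.4 cm.
The image is real, inverted and reduced, on the far side of the lens.

50.4 cm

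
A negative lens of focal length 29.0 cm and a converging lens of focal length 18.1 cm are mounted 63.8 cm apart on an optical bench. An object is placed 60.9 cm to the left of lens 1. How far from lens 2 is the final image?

23.1 cm

Lens 1 is diverging, so f₁ = −29.0 cm.
Lens 1: 1/d_i1 = 1/f₁ − 1/d_o1 = 1/(-29.0) − 1/(60.9) = -0.05090, so d_i1 = -19.65 cm.
The intermediate image is 19.65 cm to the left of lens 1 (virtual), which is 63.8 − (-19.65) = 83.45 cm to the left of lens 2, so d_o2 = +83.45 cm.
Lens 2: 1/d_i2 = 1/f₂ − 1/d_o2 = 1/(18.1) − 1/(83.45) = 0.04327, so d_i2 = 23.1 cm.
The final image is real, 23.1 cm to the right of lens 2 (overall magnification ≈ -0.089).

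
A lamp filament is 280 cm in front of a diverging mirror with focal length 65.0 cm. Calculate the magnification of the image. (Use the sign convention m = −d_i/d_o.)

For a diverging mirror, f = -65.0 cm.
1/d_i = 1/f − 1/d_o = 1/(-65.00) − 1/(280) = -0.01896, so d_i = -52.75 cm.
m = −d_i/d_o = −(-52.75)/(280) = +0.188.
The image is virtual, upright and reduced, behind the mirror.

m = +0.188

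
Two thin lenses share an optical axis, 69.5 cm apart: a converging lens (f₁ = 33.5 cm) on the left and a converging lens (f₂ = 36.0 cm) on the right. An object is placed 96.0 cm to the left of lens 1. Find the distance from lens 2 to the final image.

36.2 cm

Lens 1: 1/d_i1 = 1/f₁ − 1/d_o1 = 1/(33.5) − 1/(96.0) = 0.01943, so d_i1 = 51.46 cm.
The intermediate image is 51.46 cm to the right of lens 1, which is 69.5 − (51.46) = 18.04 cm to the left of lens 2, so d_o2 = +18.04 cm.
Lens 2: 1/d_i2 = 1/f₂ − 1/d_o2 = 1/(36.0) − 1/(18.04) = -0.02765, so d_i2 = -36.2 cm.
The final image is virtual, 36.2 cm to the left of lens 2 (overall magnification ≈ -1.1).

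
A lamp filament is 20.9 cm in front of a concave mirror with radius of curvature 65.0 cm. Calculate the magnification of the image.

f = R/2 = 65.0/2 = 32.50 cm.
1/d_i = 1/f − 1/d_o = 1/(32.50) − 1/(20.9) = -0.01708, so d_i = -58.56 cm.
m = −d_i/d_o = −(-58.56)/(20.9) = +2.80.
The image is virtual, upright and enlarged, behind the mirror.

m = +2.80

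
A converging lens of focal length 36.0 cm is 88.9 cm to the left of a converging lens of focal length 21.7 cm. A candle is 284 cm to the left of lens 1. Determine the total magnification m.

m = +0.121

Lens 1: 1/d_i1 = 1/(36.0) − 1/(284) = 0.02426, so d_i1 = 41.23 cm; m₁ = −d_i1/d_o1 = -0.1452.
d_o2 = 88.9 − (41.23) = 47.67 cm.
Lens 2: 1/d_i2 = 1/(21.7) − 1/(47.67) = 0.02511, so d_i2 = 39.83 cm; m₂ = −d_i2/d_o2 = -0.8356.
m = m₁·m₂ = (-0.1452)(-0.8356) = +0.121.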